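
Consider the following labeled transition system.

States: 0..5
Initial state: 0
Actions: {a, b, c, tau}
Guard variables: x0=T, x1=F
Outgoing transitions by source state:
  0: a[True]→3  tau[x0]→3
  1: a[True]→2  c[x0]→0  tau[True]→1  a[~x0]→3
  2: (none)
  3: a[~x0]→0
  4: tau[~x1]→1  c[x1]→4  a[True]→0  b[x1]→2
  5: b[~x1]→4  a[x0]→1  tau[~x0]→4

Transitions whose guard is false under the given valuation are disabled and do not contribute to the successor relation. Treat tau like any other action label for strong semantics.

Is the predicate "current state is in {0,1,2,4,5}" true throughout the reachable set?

Allowed set {0,1,2,4,5}
R = {0,3}
  0: safe
  3: ✗ unsafe
witness against invariant: a → 3

Answer: INVARIANT VIOLATED at state 3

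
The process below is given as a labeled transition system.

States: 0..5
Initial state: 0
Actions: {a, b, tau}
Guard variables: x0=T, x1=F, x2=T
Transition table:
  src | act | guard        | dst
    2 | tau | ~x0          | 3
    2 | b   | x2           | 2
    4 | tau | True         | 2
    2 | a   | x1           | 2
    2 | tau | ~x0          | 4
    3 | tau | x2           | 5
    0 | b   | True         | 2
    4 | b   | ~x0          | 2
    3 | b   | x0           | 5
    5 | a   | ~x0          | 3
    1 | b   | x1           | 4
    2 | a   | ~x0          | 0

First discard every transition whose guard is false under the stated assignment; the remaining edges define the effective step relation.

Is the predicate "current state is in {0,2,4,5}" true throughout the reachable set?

Answer: INVARIANT HOLDS

Working:
Inv-set: {0,2,4,5}
Reach set: {0,2}
  0: ✓
  2: ✓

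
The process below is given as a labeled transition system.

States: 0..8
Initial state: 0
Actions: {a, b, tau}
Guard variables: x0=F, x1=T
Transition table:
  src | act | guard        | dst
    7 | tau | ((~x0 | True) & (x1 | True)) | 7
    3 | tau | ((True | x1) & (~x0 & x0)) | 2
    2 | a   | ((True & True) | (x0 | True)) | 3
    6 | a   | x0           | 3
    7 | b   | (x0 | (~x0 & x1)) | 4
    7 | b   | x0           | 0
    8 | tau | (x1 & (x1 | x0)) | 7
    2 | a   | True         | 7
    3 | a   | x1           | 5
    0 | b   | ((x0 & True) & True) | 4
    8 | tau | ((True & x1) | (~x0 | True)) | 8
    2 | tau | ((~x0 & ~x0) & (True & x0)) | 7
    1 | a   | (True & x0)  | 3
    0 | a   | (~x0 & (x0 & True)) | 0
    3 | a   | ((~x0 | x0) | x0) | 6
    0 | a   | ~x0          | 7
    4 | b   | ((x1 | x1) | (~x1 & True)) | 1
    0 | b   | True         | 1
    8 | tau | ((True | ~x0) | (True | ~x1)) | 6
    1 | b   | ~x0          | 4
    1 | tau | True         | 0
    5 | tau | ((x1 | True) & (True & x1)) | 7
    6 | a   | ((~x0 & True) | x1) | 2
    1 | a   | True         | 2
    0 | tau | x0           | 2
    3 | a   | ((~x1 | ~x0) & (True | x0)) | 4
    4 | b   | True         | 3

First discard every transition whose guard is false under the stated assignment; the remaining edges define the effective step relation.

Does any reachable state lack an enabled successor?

Answer: DEADLOCK-FREE

Analysis:
Reachable = {0,1,2,3,4,5,6,7}
  0: a→7  b→1  [deg 2]
  1: a→2  b→4  tau→0  [deg 3]
  2: a→3  a→7  [deg 2]
  3: a→4  a→5  a→6  [deg 3]
  4: b→1  b→3  [deg 2]
  5: tau→7  [deg 1]
  6: a→2  [deg 1]
  7: b→4  tau→7  [deg 2]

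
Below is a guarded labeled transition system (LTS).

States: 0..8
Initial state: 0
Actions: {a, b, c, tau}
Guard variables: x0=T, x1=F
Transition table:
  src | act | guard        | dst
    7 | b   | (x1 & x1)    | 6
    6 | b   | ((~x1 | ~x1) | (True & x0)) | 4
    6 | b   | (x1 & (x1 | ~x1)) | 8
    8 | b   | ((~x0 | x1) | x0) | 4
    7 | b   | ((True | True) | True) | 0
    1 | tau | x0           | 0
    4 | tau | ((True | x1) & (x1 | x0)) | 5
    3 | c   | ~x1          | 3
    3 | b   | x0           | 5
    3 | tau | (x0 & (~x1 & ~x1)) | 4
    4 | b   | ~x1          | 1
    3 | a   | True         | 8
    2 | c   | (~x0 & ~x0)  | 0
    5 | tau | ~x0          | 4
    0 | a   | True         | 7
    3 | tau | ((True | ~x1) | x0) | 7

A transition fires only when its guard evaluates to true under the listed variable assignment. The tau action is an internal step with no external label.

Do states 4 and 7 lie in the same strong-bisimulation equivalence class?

Bisimulation quotient by refinement:
  π0 = {{0,1,2,3,4,5,6,7,8}}
  π1 = {{0},{1},{2,5},{3},{4},{6,7,8}}
  π2 = {{0},{1},{2,5},{3},{4},{6,8},{7}}
7 equivalence class(es) (converged in 3)
class of 4: {4}; class of 7: {7}

Answer: NOT BISIMILAR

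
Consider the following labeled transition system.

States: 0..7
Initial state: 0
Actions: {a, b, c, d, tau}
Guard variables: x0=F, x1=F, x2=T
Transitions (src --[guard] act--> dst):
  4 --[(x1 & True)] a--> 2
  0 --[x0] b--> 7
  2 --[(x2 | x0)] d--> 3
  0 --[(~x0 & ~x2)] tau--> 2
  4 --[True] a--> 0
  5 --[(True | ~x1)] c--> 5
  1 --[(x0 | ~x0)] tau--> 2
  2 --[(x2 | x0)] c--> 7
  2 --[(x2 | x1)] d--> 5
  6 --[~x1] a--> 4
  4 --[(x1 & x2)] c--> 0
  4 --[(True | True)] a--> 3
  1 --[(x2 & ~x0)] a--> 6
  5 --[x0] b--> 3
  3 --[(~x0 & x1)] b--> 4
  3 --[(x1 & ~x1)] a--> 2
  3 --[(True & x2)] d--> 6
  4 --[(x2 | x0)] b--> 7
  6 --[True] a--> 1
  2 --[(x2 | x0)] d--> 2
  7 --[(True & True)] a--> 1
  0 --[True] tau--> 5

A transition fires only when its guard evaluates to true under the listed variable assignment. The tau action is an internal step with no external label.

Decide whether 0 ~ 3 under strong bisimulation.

Refine partition for ~:
  π0 = {{0,1,2,3,4,5,6,7}}
  π1 = {{0},{1},{2},{3},{4},{5},{6,7}}
  π2 = {{0},{1},{2},{3},{4},{5},{6},{7}}
8 equivalence class(es) (converged in 3)
[0]={0}  [3]={3}

Answer: NOT BISIMILAR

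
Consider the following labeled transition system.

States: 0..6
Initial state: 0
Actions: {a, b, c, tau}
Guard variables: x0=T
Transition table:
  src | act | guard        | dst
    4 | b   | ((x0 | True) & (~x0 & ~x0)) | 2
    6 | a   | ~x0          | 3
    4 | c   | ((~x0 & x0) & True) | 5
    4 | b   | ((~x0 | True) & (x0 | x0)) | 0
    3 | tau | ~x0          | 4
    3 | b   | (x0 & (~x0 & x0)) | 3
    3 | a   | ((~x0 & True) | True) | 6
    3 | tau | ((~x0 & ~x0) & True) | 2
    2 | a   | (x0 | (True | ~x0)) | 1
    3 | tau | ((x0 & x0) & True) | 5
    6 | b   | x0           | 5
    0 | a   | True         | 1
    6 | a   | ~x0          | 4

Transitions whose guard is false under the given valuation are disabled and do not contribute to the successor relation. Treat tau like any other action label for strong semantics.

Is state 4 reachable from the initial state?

6 transition(s) survive guard evaluation.
depth 0: {0}
depth 1: {1}  total {0,1}
Reach set: {0,1}

Answer: UNREACHABLE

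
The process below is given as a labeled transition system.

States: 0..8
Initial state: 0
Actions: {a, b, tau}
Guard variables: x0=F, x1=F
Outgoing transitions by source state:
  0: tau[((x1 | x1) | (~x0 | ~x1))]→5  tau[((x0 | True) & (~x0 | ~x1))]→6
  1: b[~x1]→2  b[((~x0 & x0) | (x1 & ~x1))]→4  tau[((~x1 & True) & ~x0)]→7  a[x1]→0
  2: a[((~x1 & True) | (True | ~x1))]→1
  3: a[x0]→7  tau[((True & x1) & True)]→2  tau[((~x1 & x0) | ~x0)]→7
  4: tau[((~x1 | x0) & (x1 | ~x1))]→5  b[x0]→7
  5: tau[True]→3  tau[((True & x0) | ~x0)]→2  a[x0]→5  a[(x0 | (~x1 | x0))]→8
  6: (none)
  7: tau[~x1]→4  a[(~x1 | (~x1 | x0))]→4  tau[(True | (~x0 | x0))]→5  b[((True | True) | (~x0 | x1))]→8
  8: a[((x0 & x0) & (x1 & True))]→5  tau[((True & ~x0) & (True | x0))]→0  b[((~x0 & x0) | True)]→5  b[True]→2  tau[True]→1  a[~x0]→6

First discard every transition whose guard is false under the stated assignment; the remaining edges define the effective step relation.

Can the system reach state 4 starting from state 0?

After dropping false guards: 19 live edges.
Layer 0: {0}
Layer 1: {5,6}  cumulative {0,5,6}
Layer 2: {2,3,8}  cumulative {0,2,3,5,6,8}
Layer 3: {1,7}  cumulative {0,1,2,3,5,6,7,8}
Layer 4: {4}  cumulative {0,1,2,3,4,5,6,7,8}
Reach set: {0,1,2,3,4,5,6,7,8}
trace reaching 4: tau·tau·tau·tau

Answer: REACHABLE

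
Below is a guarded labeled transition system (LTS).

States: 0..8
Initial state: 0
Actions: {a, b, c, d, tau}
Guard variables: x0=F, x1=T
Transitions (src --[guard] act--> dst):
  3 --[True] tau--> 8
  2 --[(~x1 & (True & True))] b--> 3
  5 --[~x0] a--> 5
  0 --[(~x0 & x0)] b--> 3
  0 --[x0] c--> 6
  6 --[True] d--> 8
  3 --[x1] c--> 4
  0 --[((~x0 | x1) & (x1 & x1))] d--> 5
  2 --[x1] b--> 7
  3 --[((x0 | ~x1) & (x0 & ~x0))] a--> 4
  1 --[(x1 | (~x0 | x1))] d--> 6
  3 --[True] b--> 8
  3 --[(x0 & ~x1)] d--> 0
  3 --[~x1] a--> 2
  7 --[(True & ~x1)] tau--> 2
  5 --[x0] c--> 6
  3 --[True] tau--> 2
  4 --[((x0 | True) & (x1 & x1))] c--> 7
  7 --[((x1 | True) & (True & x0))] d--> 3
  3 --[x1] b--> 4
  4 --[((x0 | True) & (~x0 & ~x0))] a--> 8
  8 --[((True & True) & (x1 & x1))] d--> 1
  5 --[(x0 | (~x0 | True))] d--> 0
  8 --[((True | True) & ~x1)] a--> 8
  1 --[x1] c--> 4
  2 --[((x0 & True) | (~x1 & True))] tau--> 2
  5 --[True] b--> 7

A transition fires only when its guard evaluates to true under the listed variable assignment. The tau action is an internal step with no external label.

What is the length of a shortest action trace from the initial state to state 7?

Answer: 2

Analysis:
Layered search for 7:
  Layer 0: {0}
  Layer 1: {5}
  Layer 2: {7}
depth(7)=2, e.g. d·b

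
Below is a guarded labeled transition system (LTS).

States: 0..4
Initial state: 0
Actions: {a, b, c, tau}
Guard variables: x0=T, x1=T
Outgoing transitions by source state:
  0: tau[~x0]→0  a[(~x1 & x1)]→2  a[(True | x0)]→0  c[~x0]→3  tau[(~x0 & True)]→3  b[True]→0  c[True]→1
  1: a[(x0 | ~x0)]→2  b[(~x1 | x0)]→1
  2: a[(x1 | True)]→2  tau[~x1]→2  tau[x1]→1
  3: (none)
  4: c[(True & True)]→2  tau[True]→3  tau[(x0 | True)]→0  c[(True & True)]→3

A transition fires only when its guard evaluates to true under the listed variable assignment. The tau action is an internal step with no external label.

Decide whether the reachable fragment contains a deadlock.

Reachable = {0,1,2}
  0: a→0  b→0  c→1  [3 out]
  1: a→2  b→1  [2 out]
  2: a→2  tau→1  [2 out]

Answer: DEADLOCK-FREE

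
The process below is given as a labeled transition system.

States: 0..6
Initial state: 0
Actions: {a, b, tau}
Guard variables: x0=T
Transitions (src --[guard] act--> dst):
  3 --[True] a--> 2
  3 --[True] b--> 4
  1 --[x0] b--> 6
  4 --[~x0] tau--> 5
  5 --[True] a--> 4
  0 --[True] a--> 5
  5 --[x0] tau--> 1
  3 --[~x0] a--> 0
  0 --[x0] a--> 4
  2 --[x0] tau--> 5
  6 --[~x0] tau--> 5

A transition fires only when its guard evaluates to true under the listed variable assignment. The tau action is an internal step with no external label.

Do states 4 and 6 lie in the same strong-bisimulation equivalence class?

Answer: BISIMILAR

Analysis:
Bisimulation quotient by refinement:
  P[0] = {{0,1,2,3,4,5,6}}
  P[1] = {{0},{1},{2},{3},{4,6},{5}}
stable after 2 split(s): 6 block(s)
class of 4: {4,6}; class of 6: {4,6}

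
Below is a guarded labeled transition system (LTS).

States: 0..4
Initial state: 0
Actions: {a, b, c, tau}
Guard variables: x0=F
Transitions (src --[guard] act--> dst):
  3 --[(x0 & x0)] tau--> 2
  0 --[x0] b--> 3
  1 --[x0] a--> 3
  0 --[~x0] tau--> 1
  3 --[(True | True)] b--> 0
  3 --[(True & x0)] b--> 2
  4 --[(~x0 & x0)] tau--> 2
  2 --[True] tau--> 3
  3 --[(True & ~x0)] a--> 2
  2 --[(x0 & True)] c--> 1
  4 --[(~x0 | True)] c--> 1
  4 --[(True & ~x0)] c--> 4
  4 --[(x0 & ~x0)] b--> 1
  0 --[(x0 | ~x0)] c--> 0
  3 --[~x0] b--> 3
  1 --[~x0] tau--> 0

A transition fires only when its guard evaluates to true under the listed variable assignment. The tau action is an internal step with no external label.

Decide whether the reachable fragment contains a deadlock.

Reachable = {0,1}
  0: c→0  tau→1  [deg 2]
  1: tau→0  [deg 1]

Answer: DEADLOCK-FREE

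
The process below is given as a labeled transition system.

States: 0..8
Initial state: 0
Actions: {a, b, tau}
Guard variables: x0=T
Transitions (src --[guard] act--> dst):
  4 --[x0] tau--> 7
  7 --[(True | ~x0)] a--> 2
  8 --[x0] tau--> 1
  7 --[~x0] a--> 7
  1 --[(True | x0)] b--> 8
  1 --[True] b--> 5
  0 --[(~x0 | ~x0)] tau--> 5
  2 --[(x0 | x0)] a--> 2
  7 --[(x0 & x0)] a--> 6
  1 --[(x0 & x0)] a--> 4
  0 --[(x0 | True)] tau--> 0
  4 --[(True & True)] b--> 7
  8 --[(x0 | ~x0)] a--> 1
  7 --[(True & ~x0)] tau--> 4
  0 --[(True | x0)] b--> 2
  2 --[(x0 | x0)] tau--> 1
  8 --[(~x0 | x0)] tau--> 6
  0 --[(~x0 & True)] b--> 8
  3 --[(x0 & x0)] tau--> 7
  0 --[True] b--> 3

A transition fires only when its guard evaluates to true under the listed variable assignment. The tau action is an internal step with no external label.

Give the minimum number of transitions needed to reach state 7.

Breadth-first toward 7:
  Layer 0: {0}
  Layer 1: {2,3}
  Layer 2: {1,7}
7 enters at depth 2; path b·tau

Answer: 2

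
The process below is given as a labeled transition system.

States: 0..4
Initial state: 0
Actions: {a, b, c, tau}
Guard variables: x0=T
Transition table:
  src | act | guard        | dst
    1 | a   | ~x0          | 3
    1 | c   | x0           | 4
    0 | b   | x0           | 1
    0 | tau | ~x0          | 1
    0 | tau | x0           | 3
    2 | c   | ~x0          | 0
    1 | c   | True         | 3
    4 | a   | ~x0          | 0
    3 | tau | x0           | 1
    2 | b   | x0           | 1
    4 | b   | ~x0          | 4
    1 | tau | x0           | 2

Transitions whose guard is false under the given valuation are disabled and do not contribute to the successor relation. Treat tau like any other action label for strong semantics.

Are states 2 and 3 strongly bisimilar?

Compute ~ classes (split until stable):
  P[0] = {{0,1,2,3,4}}
  P[1] = {{0},{1},{2},{3},{4}}
5 equivalence class(es) (converged in 2)
2∈{2}, 3∈{3}

Answer: NOT BISIMILAR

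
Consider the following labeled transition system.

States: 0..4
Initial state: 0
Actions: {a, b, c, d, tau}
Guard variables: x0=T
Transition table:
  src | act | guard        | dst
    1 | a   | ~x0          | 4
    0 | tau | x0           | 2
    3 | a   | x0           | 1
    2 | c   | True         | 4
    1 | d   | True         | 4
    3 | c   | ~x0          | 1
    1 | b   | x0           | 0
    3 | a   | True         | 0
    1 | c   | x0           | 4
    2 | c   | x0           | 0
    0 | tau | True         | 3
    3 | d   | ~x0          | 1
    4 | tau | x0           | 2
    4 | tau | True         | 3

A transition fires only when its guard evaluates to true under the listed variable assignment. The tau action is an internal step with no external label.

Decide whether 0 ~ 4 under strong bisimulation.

Answer: BISIMILAR

Working:
Refine partition for ~:
  π0 = {{0,1,2,3,4}}
  π1 = {{0,4},{1},{2},{3}}
Fixed point at round 2; 4 class(es).
0∈{0,4}, 4∈{0,4}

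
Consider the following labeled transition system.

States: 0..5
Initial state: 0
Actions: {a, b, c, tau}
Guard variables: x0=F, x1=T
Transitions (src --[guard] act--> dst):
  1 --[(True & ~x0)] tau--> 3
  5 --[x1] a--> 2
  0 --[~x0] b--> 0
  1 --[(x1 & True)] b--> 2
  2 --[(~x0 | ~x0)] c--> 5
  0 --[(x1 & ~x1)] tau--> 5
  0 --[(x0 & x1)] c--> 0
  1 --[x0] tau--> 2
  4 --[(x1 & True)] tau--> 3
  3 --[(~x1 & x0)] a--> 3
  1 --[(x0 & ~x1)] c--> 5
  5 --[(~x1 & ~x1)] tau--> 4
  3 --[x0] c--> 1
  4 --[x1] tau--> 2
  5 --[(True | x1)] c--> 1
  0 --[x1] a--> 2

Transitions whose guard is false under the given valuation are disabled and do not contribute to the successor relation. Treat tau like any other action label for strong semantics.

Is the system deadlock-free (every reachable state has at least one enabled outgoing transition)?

R = {0,1,2,3,5}
  0: a→2  b→0  [deg 2]
  1: b→2  tau→3  [deg 2]
  2: c→5  [deg 1]
  3: ∅  [no exit]
  5: a→2  c→1  [deg 2]
Path to 3: a·c·c·tau

Answer: DEADLOCK at state 3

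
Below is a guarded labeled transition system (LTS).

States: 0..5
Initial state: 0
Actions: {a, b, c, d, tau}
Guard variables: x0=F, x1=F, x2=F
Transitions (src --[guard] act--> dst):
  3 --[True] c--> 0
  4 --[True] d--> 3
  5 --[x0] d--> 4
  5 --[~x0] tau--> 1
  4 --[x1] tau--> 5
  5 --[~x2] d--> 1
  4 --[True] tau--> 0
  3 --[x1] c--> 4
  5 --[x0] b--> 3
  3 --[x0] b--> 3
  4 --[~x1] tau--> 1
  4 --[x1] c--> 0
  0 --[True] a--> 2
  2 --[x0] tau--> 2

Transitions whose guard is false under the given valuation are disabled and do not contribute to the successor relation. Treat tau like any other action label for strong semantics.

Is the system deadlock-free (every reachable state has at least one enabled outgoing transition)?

R = {0,2}
  0: a→2  [1 out]
  2: ∅  [no exit]
trace reaching 2: a

Answer: DEADLOCK at state 2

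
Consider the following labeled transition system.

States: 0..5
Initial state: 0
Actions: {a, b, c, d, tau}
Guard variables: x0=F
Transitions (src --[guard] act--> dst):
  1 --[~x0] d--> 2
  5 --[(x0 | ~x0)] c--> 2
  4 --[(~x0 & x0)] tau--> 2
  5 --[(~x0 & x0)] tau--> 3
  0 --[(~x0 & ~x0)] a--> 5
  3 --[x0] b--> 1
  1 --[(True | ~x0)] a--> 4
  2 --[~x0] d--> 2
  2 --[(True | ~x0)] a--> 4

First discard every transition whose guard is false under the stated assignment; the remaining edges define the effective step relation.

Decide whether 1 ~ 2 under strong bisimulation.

Compute ~ classes (split until stable):
  round 0: {{0,1,2,3,4,5}}
  round 1: {{0},{1,2},{3,4},{5}}
Fixed point at round 2; 4 class(es).
class of 1: {1,2}; class of 2: {1,2}

Answer: BISIMILAR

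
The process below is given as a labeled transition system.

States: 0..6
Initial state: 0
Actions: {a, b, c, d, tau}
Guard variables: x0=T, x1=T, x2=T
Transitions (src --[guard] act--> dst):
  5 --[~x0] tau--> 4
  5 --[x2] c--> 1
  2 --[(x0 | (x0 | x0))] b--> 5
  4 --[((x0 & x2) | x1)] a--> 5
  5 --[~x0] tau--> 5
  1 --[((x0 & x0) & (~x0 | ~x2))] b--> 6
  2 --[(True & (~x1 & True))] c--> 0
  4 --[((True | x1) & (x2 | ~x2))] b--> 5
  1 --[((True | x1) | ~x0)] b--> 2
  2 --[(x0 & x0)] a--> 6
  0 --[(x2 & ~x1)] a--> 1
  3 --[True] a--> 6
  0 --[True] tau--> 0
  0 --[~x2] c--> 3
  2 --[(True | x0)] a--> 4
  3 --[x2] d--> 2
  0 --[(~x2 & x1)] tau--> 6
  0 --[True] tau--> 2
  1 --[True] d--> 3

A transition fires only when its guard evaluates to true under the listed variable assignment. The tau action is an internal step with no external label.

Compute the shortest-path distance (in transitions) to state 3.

Answer: 4

Trace:
BFS to 3:
  Layer 0: {0}
  Layer 1: {2}
  Layer 2: {4,5,6}
  Layer 3: {1}
  Layer 4: {3}
3 enters at depth 4; path tau·b·c·d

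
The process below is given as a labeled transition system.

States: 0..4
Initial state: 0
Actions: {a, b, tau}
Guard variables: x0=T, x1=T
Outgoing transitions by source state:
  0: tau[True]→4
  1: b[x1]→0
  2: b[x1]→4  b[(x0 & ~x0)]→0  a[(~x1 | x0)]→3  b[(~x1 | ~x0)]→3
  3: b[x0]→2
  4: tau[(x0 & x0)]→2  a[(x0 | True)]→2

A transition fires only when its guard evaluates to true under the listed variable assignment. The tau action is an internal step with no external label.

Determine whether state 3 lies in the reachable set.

Answer: REACHABLE

Analysis:
Guard filter leaves 7 enabled edge(s).
depth 0: {0}
depth 1: {4}  now seen {0,4}
depth 2: {2}  now seen {0,2,4}
depth 3: {3}  now seen {0,2,3,4}
Reach set: {0,2,3,4}
witness 3: tau·tau·a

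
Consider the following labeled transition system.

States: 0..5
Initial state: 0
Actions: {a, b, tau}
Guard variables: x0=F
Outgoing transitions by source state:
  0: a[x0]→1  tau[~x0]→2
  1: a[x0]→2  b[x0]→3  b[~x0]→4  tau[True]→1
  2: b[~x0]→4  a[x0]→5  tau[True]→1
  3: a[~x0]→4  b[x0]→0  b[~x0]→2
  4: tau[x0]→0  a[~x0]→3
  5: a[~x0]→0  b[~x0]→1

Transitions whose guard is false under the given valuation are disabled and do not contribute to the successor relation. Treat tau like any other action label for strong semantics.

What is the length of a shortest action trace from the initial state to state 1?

Breadth-first toward 1:
  L0 = {0}
  L1 = {2}
  L2 = {1,4}
1 enters at depth 2; path tau·tau

Answer: 2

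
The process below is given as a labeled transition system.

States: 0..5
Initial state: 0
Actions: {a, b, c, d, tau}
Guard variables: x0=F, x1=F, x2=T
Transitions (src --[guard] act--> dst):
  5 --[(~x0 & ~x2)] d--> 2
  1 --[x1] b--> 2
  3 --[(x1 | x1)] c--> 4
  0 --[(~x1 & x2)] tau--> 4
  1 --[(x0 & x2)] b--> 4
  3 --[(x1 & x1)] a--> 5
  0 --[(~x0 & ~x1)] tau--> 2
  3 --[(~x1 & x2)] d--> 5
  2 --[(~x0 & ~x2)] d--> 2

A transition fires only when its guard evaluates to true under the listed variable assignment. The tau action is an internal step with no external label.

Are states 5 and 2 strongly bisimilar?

Bisimulation quotient by refinement:
  round 0: {{0,1,2,3,4,5}}
  round 1: {{0},{1,2,4,5},{3}}
stable after 2 split(s): 3 block(s)
[5]={1,2,4,5}  [2]={1,2,4,5}

Answer: BISIMILAR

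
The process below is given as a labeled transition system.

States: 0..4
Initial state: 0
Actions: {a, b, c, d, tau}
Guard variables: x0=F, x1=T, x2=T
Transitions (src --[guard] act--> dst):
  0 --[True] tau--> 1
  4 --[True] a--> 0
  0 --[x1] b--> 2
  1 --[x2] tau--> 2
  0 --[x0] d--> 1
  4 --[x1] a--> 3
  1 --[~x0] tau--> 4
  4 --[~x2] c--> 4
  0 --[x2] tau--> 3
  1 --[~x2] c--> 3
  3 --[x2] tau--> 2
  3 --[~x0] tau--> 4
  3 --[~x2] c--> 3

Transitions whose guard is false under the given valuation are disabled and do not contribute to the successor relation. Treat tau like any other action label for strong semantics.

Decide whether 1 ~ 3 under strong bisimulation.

Bisimulation quotient by refinement:
  π0 = {{0,1,2,3,4}}
  π1 = {{0},{1,3},{2},{4}}
Fixed point at round 2; 4 class(es).
class of 1: {1,3}; class of 3: {1,3}

Answer: BISIMILAR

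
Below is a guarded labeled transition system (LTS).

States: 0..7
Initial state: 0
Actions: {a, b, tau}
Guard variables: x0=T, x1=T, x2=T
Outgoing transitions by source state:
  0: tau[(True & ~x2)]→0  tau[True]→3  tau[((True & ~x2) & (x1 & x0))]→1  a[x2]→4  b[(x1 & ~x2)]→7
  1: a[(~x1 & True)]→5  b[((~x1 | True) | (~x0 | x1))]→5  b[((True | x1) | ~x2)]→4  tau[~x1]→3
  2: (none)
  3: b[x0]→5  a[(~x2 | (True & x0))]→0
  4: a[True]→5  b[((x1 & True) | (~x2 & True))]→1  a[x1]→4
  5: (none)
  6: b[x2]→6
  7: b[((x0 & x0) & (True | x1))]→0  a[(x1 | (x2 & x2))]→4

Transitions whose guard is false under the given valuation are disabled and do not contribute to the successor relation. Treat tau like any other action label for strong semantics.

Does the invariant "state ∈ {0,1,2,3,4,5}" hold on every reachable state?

Answer: INVARIANT HOLDS

Analysis:
Safe = {0,1,2,3,4,5}
Reachable = {0,1,3,4,5}
  0: ok
  1: ok
  3: ok
  4: ok
  5: ok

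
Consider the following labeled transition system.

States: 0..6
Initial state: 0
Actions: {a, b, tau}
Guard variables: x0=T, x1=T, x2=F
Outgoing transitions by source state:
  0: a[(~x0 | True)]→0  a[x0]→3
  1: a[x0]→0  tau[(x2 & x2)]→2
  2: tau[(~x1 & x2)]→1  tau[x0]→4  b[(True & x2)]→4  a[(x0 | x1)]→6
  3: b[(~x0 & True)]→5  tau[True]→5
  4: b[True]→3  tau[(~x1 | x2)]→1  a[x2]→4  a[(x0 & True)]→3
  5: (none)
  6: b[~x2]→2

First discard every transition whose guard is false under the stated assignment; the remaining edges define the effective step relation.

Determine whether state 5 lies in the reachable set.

Guard filter leaves 9 enabled edge(s).
depth 0: {0}
depth 1: {3}  now seen {0,3}
depth 2: {5}  now seen {0,3,5}
Reachable = {0,3,5}
trace reaching 5: a·tau

Answer: REACHABLE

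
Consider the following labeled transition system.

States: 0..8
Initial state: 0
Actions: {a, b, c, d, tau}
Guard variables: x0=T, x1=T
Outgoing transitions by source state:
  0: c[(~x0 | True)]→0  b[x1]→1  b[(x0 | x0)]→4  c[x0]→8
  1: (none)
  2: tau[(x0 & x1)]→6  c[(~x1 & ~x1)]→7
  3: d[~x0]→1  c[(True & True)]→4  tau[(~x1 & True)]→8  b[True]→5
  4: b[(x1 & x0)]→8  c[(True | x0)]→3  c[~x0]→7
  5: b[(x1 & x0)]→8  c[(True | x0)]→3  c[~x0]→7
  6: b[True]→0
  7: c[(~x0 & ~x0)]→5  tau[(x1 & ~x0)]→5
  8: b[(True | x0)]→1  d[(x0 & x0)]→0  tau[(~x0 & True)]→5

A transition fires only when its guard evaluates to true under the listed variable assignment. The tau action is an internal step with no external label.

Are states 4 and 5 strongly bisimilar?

Bisimulation quotient by refinement:
  round 0: {{0,1,2,3,4,5,6,7,8}}
  round 1: {{0,3,4,5},{1,7},{2},{6},{8}}
  round 2: {{0},{1,7},{2},{3},{4,5},{6},{8}}
Fixed point at round 3; 7 class(es).
4∈{4,5}, 5∈{4,5}

Answer: BISIMILAR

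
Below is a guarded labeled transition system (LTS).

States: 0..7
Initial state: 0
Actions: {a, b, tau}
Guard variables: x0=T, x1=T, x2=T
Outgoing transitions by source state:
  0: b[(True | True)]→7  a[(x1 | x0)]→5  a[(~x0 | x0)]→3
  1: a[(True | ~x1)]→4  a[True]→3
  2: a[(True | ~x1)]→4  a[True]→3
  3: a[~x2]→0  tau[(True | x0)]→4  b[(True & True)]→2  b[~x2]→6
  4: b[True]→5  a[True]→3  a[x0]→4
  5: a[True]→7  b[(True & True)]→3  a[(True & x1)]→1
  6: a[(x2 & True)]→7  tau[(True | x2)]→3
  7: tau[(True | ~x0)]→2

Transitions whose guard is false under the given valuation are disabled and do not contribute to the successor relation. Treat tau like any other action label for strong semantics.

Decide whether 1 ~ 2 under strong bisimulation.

Answer: BISIMILAR

Trace:
Compute ~ classes (split until stable):
  P[0] = {{0,1,2,3,4,5,6,7}}
  P[1] = {{0,4,5},{1,2},{3},{6},{7}}
  P[2] = {{0},{1,2},{3},{4},{5},{6},{7}}
stable after 3 split(s): 7 block(s)
class of 1: {1,2}; class of 2: {1,2}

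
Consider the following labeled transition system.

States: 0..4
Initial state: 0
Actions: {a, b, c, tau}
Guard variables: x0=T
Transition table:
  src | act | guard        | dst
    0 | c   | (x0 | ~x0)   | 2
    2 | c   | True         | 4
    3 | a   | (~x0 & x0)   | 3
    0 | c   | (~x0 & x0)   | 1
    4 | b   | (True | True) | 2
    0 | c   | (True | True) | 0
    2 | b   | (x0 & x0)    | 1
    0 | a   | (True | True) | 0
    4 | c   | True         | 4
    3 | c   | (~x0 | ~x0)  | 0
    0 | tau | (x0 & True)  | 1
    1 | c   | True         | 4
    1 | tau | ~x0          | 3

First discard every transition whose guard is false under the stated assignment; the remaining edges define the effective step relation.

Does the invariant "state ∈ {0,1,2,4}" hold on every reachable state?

Answer: INVARIANT HOLDS

Analysis:
Allowed set {0,1,2,4}
R = {0,1,2,4}
  0: ✓
  1: ✓
  2: ✓
  4: ✓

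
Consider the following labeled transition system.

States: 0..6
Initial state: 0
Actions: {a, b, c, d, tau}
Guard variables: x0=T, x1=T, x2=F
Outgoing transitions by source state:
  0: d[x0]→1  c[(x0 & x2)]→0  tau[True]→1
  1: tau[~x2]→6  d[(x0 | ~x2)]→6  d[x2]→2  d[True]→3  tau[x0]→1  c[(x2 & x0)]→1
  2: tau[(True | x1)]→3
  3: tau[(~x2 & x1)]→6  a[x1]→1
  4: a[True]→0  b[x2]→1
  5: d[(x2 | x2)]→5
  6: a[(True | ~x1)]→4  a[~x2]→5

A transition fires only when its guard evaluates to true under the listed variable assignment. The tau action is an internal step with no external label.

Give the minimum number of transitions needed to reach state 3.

Layered search for 3:
  L0 = {0}
  L1 = {1}
  L2 = {3,6}
first hit 3 at d=2 via d·d

Answer: 2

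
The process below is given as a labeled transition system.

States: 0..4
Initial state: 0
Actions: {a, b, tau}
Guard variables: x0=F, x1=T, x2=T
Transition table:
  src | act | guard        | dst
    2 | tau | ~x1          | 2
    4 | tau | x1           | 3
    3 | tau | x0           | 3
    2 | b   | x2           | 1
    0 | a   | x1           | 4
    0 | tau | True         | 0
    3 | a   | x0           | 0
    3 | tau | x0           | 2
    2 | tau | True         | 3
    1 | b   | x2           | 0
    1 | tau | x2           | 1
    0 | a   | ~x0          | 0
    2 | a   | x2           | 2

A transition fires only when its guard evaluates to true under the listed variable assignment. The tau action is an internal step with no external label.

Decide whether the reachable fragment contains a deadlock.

Reachable = {0,3,4}
  0: a→0  a→4  tau→0  [deg 3]
  3: ∅  [STUCK]
  4: tau→3  [deg 1]
Path to 3: a·tau

Answer: DEADLOCK at state 3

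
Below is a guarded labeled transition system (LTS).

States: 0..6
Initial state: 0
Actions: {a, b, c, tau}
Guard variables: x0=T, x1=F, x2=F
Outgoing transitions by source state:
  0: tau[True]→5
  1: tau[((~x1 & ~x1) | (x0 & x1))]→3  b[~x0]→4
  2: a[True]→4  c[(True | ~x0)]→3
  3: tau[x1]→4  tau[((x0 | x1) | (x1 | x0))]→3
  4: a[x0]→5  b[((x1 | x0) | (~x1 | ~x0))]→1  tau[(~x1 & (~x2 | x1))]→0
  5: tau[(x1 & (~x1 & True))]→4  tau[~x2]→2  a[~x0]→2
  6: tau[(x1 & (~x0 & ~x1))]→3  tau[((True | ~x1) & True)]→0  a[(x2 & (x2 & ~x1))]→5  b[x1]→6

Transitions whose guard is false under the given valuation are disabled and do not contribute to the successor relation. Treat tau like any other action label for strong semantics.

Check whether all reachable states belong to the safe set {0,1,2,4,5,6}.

Answer: INVARIANT VIOLATED at state 3

Trace:
Allowed set {0,1,2,4,5,6}
Reach set: {0,1,2,3,4,5}
  0: ✓
  1: ✓
  2: ✓
  3: outside
  4: ✓
  5: ✓
witness against invariant: tau·tau·c → 3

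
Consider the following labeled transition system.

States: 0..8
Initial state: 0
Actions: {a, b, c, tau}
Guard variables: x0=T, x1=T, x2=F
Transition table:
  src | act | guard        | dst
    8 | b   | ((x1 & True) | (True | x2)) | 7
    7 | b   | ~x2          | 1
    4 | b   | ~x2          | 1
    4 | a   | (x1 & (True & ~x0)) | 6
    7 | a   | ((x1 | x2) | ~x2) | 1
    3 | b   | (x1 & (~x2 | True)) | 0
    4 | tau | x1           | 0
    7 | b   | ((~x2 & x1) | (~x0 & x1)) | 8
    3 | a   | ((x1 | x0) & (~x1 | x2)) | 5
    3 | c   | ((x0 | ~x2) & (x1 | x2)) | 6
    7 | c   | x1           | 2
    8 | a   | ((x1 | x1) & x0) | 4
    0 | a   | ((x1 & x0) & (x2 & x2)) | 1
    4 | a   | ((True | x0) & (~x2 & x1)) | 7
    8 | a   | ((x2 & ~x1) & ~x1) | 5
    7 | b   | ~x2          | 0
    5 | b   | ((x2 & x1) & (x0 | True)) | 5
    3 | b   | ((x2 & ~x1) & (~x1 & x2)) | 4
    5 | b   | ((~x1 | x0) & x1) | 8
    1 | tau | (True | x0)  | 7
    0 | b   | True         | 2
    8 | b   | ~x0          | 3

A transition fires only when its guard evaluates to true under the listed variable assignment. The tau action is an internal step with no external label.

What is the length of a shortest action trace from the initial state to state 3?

BFS to 3:
  depth 0: {0}
  depth 1: {2}
3 never appears.

Answer: UNREACHABLE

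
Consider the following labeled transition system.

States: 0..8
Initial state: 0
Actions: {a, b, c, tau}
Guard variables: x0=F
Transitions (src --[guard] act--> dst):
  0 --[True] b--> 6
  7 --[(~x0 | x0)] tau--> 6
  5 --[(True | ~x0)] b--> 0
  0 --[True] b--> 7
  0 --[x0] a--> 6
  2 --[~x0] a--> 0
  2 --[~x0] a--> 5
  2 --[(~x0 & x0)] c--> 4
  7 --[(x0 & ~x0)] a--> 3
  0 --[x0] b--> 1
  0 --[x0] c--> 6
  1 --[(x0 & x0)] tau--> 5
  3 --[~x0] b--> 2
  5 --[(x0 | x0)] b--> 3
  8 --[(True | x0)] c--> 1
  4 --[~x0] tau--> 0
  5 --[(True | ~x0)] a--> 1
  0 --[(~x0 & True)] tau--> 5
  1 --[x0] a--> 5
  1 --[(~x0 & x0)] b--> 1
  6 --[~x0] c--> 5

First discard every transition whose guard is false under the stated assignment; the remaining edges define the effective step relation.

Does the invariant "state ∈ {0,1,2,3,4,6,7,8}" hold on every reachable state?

Allowed set {0,1,2,3,4,6,7,8}
Reach set: {0,1,5,6,7}
  0: ok
  1: ok
  5: VIOLATES
  6: ok
  7: ok
reach 5 via tau — violates

Answer: INVARIANT VIOLATED at state 5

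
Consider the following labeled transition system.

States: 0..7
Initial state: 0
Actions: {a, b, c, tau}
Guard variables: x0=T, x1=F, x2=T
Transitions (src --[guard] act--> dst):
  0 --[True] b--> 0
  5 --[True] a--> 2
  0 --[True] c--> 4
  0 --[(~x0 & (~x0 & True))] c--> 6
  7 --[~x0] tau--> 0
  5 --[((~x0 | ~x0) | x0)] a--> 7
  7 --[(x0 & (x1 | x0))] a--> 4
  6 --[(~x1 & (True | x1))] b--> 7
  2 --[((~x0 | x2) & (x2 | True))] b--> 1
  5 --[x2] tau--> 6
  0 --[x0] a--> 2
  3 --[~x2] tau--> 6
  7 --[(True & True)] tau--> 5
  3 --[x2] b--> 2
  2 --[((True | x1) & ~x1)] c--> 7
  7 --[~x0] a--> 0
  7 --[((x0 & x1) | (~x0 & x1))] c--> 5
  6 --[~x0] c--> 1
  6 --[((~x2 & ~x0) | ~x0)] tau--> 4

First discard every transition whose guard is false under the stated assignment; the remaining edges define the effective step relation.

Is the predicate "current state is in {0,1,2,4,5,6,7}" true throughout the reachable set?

Allowed set {0,1,2,4,5,6,7}
Reachable = {0,1,2,4,5,6,7}
  0: safe
  1: safe
  2: safe
  4: safe
  5: safe
  6: safe
  7: safe

Answer: INVARIANT HOLDS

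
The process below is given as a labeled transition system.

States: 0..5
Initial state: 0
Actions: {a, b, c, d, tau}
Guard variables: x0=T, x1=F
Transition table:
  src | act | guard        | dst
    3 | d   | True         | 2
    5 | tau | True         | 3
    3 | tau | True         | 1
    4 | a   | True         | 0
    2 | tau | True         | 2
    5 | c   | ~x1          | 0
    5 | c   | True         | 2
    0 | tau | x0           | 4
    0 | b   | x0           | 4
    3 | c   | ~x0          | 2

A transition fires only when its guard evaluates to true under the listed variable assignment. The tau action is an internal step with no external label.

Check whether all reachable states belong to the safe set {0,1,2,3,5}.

Allowed set {0,1,2,3,5}
Reach set: {0,4}
  0: safe
  4: VIOLATES
witness against invariant: tau → 4

Answer: INVARIANT VIOLATED at state 4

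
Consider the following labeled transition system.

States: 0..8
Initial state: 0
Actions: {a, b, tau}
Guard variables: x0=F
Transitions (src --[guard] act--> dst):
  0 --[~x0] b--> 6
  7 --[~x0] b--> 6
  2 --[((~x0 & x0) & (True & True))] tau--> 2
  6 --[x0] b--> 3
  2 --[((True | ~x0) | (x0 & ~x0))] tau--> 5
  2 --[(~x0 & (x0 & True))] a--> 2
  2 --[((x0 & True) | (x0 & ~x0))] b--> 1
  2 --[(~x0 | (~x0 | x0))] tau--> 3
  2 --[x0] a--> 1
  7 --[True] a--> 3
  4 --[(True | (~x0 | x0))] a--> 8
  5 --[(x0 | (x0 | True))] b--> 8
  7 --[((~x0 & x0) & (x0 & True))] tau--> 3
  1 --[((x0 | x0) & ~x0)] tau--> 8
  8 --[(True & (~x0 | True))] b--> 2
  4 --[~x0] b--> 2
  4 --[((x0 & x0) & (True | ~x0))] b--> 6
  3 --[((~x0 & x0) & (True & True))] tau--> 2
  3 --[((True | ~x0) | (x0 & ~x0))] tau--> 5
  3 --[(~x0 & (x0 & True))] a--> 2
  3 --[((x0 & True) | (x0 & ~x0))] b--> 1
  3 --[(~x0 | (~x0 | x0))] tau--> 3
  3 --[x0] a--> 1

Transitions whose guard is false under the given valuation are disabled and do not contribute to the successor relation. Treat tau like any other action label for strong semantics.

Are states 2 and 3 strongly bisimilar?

Refine partition for ~:
  π0 = {{0,1,2,3,4,5,6,7,8}}
  π1 = {{0,5,8},{1,6},{2,3},{4,7}}
  π2 = {{0},{1,6},{2,3},{4},{5},{7},{8}}
Fixed point at round 3; 7 class(es).
class of 2: {2,3}; class of 3: {2,3}

Answer: BISIMILAR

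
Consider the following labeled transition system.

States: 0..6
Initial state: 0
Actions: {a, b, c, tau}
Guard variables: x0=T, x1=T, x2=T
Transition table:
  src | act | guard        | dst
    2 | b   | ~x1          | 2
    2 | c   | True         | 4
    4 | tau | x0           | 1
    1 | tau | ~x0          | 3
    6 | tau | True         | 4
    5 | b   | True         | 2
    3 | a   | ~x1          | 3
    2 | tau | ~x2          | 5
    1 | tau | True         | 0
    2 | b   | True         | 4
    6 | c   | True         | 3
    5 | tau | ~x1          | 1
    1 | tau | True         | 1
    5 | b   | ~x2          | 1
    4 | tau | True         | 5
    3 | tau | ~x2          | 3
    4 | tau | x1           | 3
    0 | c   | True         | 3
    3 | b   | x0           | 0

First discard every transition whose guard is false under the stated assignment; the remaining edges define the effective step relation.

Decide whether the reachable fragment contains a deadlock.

R = {0,3}
  0: c→3  [1 exit(s)]
  3: b→0  [1 exit(s)]

Answer: DEADLOCK-FREE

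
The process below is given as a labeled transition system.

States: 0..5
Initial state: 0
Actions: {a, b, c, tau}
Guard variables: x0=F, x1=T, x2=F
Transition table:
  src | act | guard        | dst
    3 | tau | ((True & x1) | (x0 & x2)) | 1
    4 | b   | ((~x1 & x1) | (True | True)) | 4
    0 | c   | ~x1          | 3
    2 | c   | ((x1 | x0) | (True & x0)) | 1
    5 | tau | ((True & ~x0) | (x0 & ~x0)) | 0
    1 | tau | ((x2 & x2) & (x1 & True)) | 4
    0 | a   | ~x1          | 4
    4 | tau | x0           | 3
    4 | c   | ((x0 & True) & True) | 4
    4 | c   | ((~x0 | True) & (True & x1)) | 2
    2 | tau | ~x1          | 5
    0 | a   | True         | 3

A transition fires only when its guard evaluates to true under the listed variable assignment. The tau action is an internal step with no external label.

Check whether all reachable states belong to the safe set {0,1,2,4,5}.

Answer: INVARIANT VIOLATED at state 3

Trace:
Safe = {0,1,2,4,5}
R = {0,1,3}
  0: safe
  1: safe
  3: VIOLATES
reach 3 via a — violates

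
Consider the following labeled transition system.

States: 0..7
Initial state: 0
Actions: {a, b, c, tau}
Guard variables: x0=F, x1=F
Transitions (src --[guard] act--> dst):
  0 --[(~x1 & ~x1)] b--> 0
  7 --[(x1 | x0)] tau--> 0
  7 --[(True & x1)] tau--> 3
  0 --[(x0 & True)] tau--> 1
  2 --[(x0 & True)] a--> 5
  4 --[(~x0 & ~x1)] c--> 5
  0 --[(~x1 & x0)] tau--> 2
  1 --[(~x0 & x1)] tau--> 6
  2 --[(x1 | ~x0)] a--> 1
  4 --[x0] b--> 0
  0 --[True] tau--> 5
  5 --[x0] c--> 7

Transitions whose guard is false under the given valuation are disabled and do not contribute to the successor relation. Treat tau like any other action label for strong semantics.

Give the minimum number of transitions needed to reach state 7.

Breadth-first toward 7:
  depth 0: {0}
  depth 1: {5}
7 never appears.

Answer: UNREACHABLE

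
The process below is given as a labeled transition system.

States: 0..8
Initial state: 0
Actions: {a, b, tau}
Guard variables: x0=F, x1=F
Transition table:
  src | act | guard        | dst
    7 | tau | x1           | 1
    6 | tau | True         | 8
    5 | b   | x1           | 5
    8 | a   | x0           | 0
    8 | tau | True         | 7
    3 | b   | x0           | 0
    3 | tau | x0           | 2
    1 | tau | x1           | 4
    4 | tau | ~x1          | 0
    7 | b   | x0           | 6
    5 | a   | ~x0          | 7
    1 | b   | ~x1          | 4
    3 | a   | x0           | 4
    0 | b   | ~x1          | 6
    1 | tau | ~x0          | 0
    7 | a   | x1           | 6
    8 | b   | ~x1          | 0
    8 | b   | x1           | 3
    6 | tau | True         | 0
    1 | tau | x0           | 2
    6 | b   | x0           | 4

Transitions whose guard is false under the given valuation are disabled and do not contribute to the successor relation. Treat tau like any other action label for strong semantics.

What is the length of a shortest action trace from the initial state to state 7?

BFS to 7:
  Layer 0: {0}
  Layer 1: {6}
  Layer 2: {8}
  Layer 3: {7}
first hit 7 at d=3 via b·tau·tau

Answer: 3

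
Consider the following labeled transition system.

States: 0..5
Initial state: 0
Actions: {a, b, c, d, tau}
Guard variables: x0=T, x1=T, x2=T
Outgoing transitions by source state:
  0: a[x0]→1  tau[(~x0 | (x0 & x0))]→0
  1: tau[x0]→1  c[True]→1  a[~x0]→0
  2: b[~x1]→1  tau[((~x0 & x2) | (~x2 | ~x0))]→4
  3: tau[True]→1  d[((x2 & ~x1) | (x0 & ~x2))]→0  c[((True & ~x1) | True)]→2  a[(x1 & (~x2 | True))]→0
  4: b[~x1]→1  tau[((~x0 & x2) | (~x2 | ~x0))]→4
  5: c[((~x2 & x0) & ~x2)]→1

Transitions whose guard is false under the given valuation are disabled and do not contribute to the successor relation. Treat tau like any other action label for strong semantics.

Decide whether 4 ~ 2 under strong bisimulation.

Compute ~ classes (split until stable):
  π0 = {{0,1,2,3,4,5}}
  π1 = {{0},{1},{2,4,5},{3}}
stable after 2 split(s): 4 block(s)
class of 4: {2,4,5}; class of 2: {2,4,5}

Answer: BISIMILAR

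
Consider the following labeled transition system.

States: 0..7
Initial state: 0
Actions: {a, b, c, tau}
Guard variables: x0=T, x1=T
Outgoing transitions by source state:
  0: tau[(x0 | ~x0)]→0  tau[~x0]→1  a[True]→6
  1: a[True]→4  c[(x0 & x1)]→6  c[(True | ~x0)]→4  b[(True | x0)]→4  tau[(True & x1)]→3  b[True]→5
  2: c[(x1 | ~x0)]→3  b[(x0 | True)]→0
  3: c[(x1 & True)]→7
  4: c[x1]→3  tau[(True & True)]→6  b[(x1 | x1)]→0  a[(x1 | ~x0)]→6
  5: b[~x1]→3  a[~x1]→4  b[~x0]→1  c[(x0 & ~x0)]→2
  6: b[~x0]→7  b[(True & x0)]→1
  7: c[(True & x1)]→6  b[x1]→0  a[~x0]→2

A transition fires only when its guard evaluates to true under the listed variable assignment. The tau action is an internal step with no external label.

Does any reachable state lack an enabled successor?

Reachable = {0,1,3,4,5,6,7}
  0: a→6  tau→0  [2 out]
  1: a→4  b→4  b→5  c→4  c→6  tau→3  [6 out]
  3: c→7  [1 out]
  4: a→6  b→0  c→3  tau→6  [4 out]
  5: ∅  [deadlock]
  6: b→1  [1 out]
  7: b→0  c→6  [2 out]
witness 5: a·b·b

Answer: DEADLOCK at state 5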